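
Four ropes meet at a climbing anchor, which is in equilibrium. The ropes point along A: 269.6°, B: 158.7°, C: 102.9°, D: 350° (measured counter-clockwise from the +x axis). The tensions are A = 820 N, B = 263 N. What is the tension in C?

Resolve: ΣF_x = 820 cos 269.6° + 263 cos 158.7° + T_C cos 102.9° + T_D cos 350° = 0.
        ΣF_y = 820 sin 269.6° + 263 sin 158.7° + T_C sin 102.9° + T_D sin 350° = 0.
The known terms sum to (-250.8, -724.4) N, so -0.2233 T_C + 0.9848 T_D = 250.8 and 0.9748 T_C − 0.1736 T_D = 724.4.
Solving simultaneously: T_C = 821.7 N, T_D = 440.9 N.

T_C ≈ 822 N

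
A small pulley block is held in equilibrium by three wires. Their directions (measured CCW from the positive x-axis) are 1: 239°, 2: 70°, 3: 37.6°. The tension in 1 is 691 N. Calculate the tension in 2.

T_2 ≈ 471 N

Resolve: ΣF_x = 691 cos 239° + T_2 cos 70° + T_3 cos 37.6° = 0.
        ΣF_y = 691 sin 239° + T_2 sin 70° + T_3 sin 37.6° = 0.
The known terms sum to (-355.9, -592.3) N, so 0.3420 T_2 + 0.7923 T_3 = 355.9 and 0.9397 T_2 + 0.6101 T_3 = 592.3.
Solving simultaneously: T_2 = 470.5 N, T_3 = 246.1 N.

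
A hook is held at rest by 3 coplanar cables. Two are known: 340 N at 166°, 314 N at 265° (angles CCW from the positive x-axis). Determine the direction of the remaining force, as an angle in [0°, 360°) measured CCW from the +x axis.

Sum the known components: ΣF_x = -357.3 N, ΣF_y = -230.6 N.
For equilibrium the remaining force must supply (−ΣF_x, −ΣF_y) = (357.3, 230.6) N.
Magnitude = √((357.3)² + (230.6)²) = 425.2 N; direction = atan2(230.6, 357.3) = 32.8°.

θ ≈ 32.8°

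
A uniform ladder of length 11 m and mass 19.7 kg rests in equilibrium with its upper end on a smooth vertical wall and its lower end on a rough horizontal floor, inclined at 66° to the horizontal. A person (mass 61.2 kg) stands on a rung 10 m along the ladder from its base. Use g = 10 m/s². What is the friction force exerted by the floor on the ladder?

Torques about the foot: N_wall · 11 sin 66° = 19.7×10×5.5 cos 66° + 61.2×10×10 cos 66° → N_wall = 291.56 N.
ΣF_x = 0: f_floor = N_wall = 291.56 N.

f ≈ 292 N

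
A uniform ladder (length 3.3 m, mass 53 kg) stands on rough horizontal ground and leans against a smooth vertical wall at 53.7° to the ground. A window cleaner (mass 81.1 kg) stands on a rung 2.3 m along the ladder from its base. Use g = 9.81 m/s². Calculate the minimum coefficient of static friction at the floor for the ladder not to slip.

μ_min ≈ 0.455

ΣF_y = 0: N_floor = 53×9.81 + 81.1×9.81 = 1315.5 N.
Torques about the foot: N_wall · 3.3 sin 53.7° = 53×9.81×1.65 cos 53.7° + 81.1×9.81×2.3 cos 53.7° → N_wall = 598.29 N.
ΣF_x = 0: f_floor = N_wall = 598.29 N.
μ_min = f_floor / N_floor = 598.29 / 1315.5 = 0.4548.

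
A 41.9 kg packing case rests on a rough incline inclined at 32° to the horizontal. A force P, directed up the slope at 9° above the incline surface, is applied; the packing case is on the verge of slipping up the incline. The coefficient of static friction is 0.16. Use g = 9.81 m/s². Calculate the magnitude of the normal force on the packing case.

N ≈ 306 N

On the verge of sliding up the incline, friction equals μN and acts down the slope.
Perpendicular: N + P sin 9° = W cos 32° = 348.6 N.
Along incline: P cos 9° = W sin 32° + μN  with W sin 32° = 217.8 N.
Solving the pair for P and N: P = 270.2 N, N = 306.3 N (and f = μN = 49.01 N).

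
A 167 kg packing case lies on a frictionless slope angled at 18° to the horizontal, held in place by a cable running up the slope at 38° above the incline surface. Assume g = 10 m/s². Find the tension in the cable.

T ≈ 655 N

Take axes along and perpendicular to the incline. Weight components: W sin 18° = 516.1 N down-slope, W cos 18° = 1588 N into the surface.
Along incline: T cos 38° = W sin 18° → T = 654.9 N.
Perpendicular: N = W cos 18° − T sin 38° = 1185 N.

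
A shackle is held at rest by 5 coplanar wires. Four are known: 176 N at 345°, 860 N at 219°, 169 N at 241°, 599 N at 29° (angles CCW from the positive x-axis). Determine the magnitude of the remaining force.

Sum the known components: ΣF_x = -56.38 N, ΣF_y = -444.2 N.
For equilibrium the remaining force must supply (−ΣF_x, −ΣF_y) = (56.38, 444.2) N.
Magnitude = √((56.38)² + (444.2)²) = 447.7 N; direction = atan2(444.2, 56.38) = 82.8°.

F ≈ 448 N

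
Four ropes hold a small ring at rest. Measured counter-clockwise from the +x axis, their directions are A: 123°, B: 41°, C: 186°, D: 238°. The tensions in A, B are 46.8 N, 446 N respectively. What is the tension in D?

Resolve: ΣF_x = 46.8 cos 123° + 446 cos 41° + T_C cos 186° + T_D cos 238° = 0.
        ΣF_y = 46.8 sin 123° + 446 sin 41° + T_C sin 186° + T_D sin 238° = 0.
The known terms sum to (311.1, 331.9) N, so -0.9945 T_C − 0.5299 T_D = -311.1 and -0.1045 T_C − 0.8480 T_D = -331.9.
Solving simultaneously: T_C = 111.7 N, T_D = 377.6 N.

T_D ≈ 378 N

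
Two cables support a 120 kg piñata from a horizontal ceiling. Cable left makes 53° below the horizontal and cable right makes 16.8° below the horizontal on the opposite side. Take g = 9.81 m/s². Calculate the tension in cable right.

T_right ≈ 755 N

Weight W = 120 × 9.81 = 1177 N acts straight down.
Horizontal: T_left cos 53° = T_right cos 16.8°  →  T_left = 1.591 T_right.
Vertical: T_left sin 53° + T_right sin 16.8° = 1177.
Substituting the horizontal relation into the vertical equation gives 1.559 T_right = 1177, so T_right = 754.9 N.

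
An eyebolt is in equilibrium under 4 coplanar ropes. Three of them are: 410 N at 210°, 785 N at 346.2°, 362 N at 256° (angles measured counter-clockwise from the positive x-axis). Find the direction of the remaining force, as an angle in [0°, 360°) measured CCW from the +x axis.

θ ≈ 113°

Sum the known components: ΣF_x = 319.7 N, ΣF_y = -743.5 N.
For equilibrium the remaining force must supply (−ΣF_x, −ΣF_y) = (-319.7, 743.5) N.
Magnitude = √((-319.7)² + (743.5)²) = 809.3 N; direction = atan2(743.5, -319.7) = 113.3°.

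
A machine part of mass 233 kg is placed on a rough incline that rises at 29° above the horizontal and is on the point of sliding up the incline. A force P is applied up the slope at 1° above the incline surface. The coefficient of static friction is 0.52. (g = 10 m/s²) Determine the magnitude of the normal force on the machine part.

N ≈ 2000 N

On the verge of sliding up the incline, friction equals μN and acts down the slope.
Perpendicular: N + P sin 1° = W cos 29° = 2038 N.
Along incline: P cos 1° = W sin 29° + μN  with W sin 29° = 1130 N.
Solving the pair for P and N: P = 2170 N, N = 2000 N (and f = μN = 1040 N).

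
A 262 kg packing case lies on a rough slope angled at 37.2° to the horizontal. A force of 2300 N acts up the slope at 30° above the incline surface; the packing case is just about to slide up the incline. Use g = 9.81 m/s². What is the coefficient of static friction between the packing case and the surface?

On the verge of sliding up the incline, friction is at its maximum μN and acts down the slope.
Perpendicular to incline: N = W cos 37.2° − P sin 30° = 2047 − 1150 = 897.3 N.
Along incline: P cos 30° − μN = W sin 37.2° → μ = −(W sin 37.2° − P cos 30°) / N = 0.488.

μ ≈ 0.488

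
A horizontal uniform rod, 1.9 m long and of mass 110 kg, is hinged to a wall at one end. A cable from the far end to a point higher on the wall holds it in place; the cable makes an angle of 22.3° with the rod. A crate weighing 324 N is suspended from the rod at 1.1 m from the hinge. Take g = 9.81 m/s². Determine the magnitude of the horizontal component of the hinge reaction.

Take torques about the hinge: T sin 22.3° · 1.9 = 110×9.81×0.95 + 324×1.1 = 1381.5 N·m.
So T = 1381.5 / (0.3795 × 1.9) = 1916.2 N.
ΣF_x = 0: H_x = T cos 22.3° = 1772.9 N.

H_x ≈ 1770 N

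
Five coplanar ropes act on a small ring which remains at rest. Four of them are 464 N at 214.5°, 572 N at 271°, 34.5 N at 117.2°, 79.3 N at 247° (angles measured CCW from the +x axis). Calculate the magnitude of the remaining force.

Sum the known components: ΣF_x = -419.2 N, ΣF_y = -877 N.
For equilibrium the remaining force must supply (−ΣF_x, −ΣF_y) = (419.2, 877) N.
Magnitude = √((419.2)² + (877)²) = 972.1 N; direction = atan2(877, 419.2) = 64.5°.

F ≈ 972 N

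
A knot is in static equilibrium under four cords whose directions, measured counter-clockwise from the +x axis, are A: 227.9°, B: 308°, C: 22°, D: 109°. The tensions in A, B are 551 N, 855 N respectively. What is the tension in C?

Resolve: ΣF_x = 551 cos 227.9° + 855 cos 308° + T_C cos 22° + T_D cos 109° = 0.
        ΣF_y = 551 sin 227.9° + 855 sin 308° + T_C sin 22° + T_D sin 109° = 0.
The known terms sum to (157, -1083) N, so 0.9272 T_C − 0.3256 T_D = -157 and 0.3746 T_C + 0.9455 T_D = 1083.
Solving simultaneously: T_C = 204.3 N, T_D = 1064 N.

T_C ≈ 204 N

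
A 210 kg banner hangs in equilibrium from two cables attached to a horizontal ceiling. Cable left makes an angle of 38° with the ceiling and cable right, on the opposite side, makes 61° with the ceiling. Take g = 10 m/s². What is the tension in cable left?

Weight W = 210 × 10 = 2100 N acts straight down.
Horizontal: T_left cos 38° = T_right cos 61°  →  T_right = 1.625 T_left.
Vertical: T_left sin 38° + T_right sin 61° = 2100.
Substituting the horizontal relation into the vertical equation gives 2.037 T_left = 2100, so T_left = 1031 N.

T_left ≈ 1030 N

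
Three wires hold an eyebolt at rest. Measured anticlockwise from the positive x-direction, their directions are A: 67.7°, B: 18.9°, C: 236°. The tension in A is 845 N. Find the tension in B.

T_B ≈ 284 N

Resolve: ΣF_x = 845 cos 67.7° + T_B cos 18.9° + T_C cos 236° = 0.
        ΣF_y = 845 sin 67.7° + T_B sin 18.9° + T_C sin 236° = 0.
The known terms sum to (320.6, 781.8) N, so 0.9461 T_B − 0.5592 T_C = -320.6 and 0.3239 T_B − 0.8290 T_C = -781.8.
Solving simultaneously: T_B = 284.1 N, T_C = 1054 N.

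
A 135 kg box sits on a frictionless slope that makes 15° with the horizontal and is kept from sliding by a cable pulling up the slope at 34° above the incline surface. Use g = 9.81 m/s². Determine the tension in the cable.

T ≈ 413 N

Take axes along and perpendicular to the incline. Weight components: W sin 15° = 342.8 N down-slope, W cos 15° = 1279 N into the surface.
Along incline: T cos 34° = W sin 15° → T = 413.5 N.
Perpendicular: N = W cos 15° − T sin 34° = 1048 N.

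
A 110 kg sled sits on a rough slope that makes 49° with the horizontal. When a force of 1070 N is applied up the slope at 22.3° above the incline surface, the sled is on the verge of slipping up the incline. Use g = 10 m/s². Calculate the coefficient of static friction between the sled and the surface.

On the verge of sliding up the incline, friction is at its maximum μN and acts down the slope.
Perpendicular to incline: N = W cos 49° − P sin 22.3° = 721.7 − 406 = 315.6 N.
Along incline: P cos 22.3° − μN = W sin 49° → μ = −(W sin 49° − P cos 22.3°) / N = 0.5062.

μ ≈ 0.506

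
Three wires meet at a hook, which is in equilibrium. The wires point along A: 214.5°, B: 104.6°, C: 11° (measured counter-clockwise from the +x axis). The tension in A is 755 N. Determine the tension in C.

T_C ≈ 711 N

Resolve: ΣF_x = 755 cos 214.5° + T_B cos 104.6° + T_C cos 11° = 0.
        ΣF_y = 755 sin 214.5° + T_B sin 104.6° + T_C sin 11° = 0.
The known terms sum to (-622.2, -427.6) N, so -0.2521 T_B + 0.9816 T_C = 622.2 and 0.9677 T_B + 0.1908 T_C = 427.6.
Solving simultaneously: T_B = 301.7 N, T_C = 711.3 N.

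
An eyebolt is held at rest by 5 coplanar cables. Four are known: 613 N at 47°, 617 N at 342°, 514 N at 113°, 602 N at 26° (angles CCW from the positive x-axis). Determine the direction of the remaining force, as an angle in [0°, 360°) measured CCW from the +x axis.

θ ≈ 216°

Sum the known components: ΣF_x = 1345 N, ΣF_y = 994.7 N.
For equilibrium the remaining force must supply (−ΣF_x, −ΣF_y) = (-1345, -994.7) N.
Magnitude = √((-1345)² + (-994.7)²) = 1673 N; direction = atan2(-994.7, -1345) = 216.5°.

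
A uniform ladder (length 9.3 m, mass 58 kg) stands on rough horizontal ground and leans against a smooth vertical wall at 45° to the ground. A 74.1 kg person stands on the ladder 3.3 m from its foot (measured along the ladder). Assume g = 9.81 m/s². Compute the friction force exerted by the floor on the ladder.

f ≈ 542 N

Torques about the foot: N_wall · 9.3 sin 45° = 58×9.81×4.65 cos 45° + 74.1×9.81×3.3 cos 45° → N_wall = 542.43 N.
ΣF_x = 0: f_floor = N_wall = 542.43 N.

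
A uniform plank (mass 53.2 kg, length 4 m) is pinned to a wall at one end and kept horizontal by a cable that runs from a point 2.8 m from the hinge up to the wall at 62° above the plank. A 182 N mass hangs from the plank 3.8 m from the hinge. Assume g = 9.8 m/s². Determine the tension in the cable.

T ≈ 702 N

Take torques about the hinge: T sin 62° · 2.8 = 53.2×9.8×2 + 182×3.8 = 1734.3 N·m.
So T = 1734.3 / (0.8829 × 2.8) = 701.51 N.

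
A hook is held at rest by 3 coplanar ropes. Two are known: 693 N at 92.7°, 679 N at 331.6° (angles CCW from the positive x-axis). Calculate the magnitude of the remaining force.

Sum the known components: ΣF_x = 564.6 N, ΣF_y = 369.3 N.
For equilibrium the remaining force must supply (−ΣF_x, −ΣF_y) = (-564.6, -369.3) N.
Magnitude = √((-564.6)² + (-369.3)²) = 674.7 N; direction = atan2(-369.3, -564.6) = 213.2°.

F ≈ 675 N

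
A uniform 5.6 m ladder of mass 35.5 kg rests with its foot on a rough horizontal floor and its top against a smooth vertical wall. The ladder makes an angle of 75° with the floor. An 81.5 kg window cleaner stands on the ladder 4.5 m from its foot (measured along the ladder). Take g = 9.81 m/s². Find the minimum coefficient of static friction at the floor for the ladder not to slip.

ΣF_y = 0: N_floor = 35.5×9.81 + 81.5×9.81 = 1147.8 N.
Torques about the foot: N_wall · 5.6 sin 75° = 35.5×9.81×2.8 cos 75° + 81.5×9.81×4.5 cos 75° → N_wall = 218.81 N.
ΣF_x = 0: f_floor = N_wall = 218.81 N.
μ_min = f_floor / N_floor = 218.81 / 1147.8 = 0.1906.

μ_min ≈ 0.191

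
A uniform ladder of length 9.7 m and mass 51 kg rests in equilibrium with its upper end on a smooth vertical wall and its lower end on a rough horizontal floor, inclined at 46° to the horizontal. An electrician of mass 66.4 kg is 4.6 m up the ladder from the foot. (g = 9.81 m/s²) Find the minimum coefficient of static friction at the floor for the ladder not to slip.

ΣF_y = 0: N_floor = 51×9.81 + 66.4×9.81 = 1151.7 N.
Torques about the foot: N_wall · 9.7 sin 46° = 51×9.81×4.85 cos 46° + 66.4×9.81×4.6 cos 46° → N_wall = 539.88 N.
ΣF_x = 0: f_floor = N_wall = 539.88 N.
μ_min = f_floor / N_floor = 539.88 / 1151.7 = 0.4688.

μ_min ≈ 0.469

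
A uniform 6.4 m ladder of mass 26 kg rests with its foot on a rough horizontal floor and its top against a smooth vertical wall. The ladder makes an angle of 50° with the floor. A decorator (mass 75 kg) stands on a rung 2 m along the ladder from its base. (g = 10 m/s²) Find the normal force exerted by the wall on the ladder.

Torques about the foot: N_wall · 6.4 sin 50° = 26×10×3.2 cos 50° + 75×10×2 cos 50° → N_wall = 305.75 N.

N_wall ≈ 306 N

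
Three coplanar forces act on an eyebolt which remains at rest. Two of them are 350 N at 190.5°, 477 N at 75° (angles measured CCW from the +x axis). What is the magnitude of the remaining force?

F ≈ 454 N

Sum the known components: ΣF_x = -220.7 N, ΣF_y = 397 N.
For equilibrium the remaining force must supply (−ΣF_x, −ΣF_y) = (220.7, -397) N.
Magnitude = √((220.7)² + (-397)²) = 454.2 N; direction = atan2(-397, 220.7) = 299.1°.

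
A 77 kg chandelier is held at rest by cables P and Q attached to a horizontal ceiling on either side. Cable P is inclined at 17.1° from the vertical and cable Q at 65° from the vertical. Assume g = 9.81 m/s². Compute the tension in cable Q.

T_Q ≈ 224 N

Angles from the horizontal: cable P is 90° − 17.1° = 72.9°, cable Q is 90° − 65° = 25°.
Weight W = 77 × 9.81 = 755.4 N acts straight down.
Horizontal: T_P cos 72.9° = T_Q cos 25°  →  T_P = 3.082 T_Q.
Vertical: T_P sin 72.9° + T_Q sin 25° = 755.4.
Substituting the horizontal relation into the vertical equation gives 3.369 T_Q = 755.4, so T_Q = 224.2 N.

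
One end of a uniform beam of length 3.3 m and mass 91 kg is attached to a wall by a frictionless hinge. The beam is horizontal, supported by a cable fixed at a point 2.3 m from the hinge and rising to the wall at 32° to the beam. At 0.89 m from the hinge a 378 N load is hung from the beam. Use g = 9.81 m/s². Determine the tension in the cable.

Take torques about the hinge: T sin 32° · 2.3 = 91×9.81×1.65 + 378×0.89 = 1809.4 N·m.
So T = 1809.4 / (0.5299 × 2.3) = 1484.6 N.

T ≈ 1480 N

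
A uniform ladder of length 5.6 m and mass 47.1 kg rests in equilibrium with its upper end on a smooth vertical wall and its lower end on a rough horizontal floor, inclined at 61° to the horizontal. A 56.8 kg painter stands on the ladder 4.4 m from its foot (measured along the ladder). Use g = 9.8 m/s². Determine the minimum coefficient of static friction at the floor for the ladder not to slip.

μ_min ≈ 0.364

ΣF_y = 0: N_floor = 47.1×9.8 + 56.8×9.8 = 1018.2 N.
Torques about the foot: N_wall · 5.6 sin 61° = 47.1×9.8×2.8 cos 61° + 56.8×9.8×4.4 cos 61° → N_wall = 370.36 N.
ΣF_x = 0: f_floor = N_wall = 370.36 N.
μ_min = f_floor / N_floor = 370.36 / 1018.2 = 0.3637.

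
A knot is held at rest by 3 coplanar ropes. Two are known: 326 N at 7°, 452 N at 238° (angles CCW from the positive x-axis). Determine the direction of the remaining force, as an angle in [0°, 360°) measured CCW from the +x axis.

θ ≈ 104°

Sum the known components: ΣF_x = 84.05 N, ΣF_y = -343.6 N.
For equilibrium the remaining force must supply (−ΣF_x, −ΣF_y) = (-84.05, 343.6) N.
Magnitude = √((-84.05)² + (343.6)²) = 353.7 N; direction = atan2(343.6, -84.05) = 103.7°.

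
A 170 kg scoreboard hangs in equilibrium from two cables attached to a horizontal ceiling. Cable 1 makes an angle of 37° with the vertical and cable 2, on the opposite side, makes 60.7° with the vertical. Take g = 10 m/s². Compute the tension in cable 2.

T_2 ≈ 1030 N

Angles from the horizontal: cable 1 is 90° − 37° = 53°, cable 2 is 90° − 60.7° = 29.3°.
Weight W = 170 × 10 = 1700 N acts straight down.
Horizontal: T_1 cos 53° = T_2 cos 29.3°  →  T_1 = 1.449 T_2.
Vertical: T_1 sin 53° + T_2 sin 29.3° = 1700.
Substituting the horizontal relation into the vertical equation gives 1.647 T_2 = 1700, so T_2 = 1032 N.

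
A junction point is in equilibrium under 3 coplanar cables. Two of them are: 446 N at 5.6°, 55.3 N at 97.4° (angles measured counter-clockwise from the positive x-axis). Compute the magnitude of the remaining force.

Sum the known components: ΣF_x = 436.7 N, ΣF_y = 98.36 N.
For equilibrium the remaining force must supply (−ΣF_x, −ΣF_y) = (-436.7, -98.36) N.
Magnitude = √((-436.7)² + (-98.36)²) = 447.7 N; direction = atan2(-98.36, -436.7) = 192.7°.

F ≈ 448 N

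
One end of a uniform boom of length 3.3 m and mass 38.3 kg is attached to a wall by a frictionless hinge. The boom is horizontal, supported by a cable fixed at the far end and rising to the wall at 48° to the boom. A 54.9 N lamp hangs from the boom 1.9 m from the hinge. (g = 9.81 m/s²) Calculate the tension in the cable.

Take torques about the hinge: T sin 48° · 3.3 = 38.3×9.81×1.65 + 54.9×1.9 = 724.25 N·m.
So T = 724.25 / (0.7431 × 3.3) = 295.33 N.

T ≈ 295 N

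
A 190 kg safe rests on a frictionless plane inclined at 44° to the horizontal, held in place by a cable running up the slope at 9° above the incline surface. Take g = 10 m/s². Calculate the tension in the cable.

T ≈ 1340 N

Take axes along and perpendicular to the incline. Weight components: W sin 44° = 1320 N down-slope, W cos 44° = 1367 N into the surface.
Along incline: T cos 9° = W sin 44° → T = 1336 N.
Perpendicular: N = W cos 44° − T sin 9° = 1158 N.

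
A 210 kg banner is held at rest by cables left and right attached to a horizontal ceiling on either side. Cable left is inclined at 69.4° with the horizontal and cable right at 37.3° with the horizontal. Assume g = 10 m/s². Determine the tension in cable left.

T_left ≈ 1740 N

Weight W = 210 × 10 = 2100 N acts straight down.
Horizontal: T_left cos 69.4° = T_right cos 37.3°  →  T_right = 0.4423 T_left.
Vertical: T_left sin 69.4° + T_right sin 37.3° = 2100.
Substituting the horizontal relation into the vertical equation gives 1.204 T_left = 2100, so T_left = 1744 N.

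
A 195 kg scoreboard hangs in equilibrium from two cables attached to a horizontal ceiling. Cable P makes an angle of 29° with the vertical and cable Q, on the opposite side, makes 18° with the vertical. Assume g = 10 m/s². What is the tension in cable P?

Angles from the horizontal: cable P is 90° − 29° = 61°, cable Q is 90° − 18° = 72°.
Weight W = 195 × 10 = 1950 N acts straight down.
Horizontal: T_P cos 61° = T_Q cos 72°  →  T_Q = 1.569 T_P.
Vertical: T_P sin 61° + T_Q sin 72° = 1950.
Substituting the horizontal relation into the vertical equation gives 2.367 T_P = 1950, so T_P = 823.9 N.

T_P ≈ 824 N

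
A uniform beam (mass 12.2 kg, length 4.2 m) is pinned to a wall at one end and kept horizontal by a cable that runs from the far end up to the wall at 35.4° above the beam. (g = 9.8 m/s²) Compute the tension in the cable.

Take torques about the hinge: T sin 35.4° · 4.2 = 12.2×9.8×2.1 = 251.08 N·m.
So T = 251.08 / (0.5793 × 4.2) = 103.2 N.

T ≈ 103 N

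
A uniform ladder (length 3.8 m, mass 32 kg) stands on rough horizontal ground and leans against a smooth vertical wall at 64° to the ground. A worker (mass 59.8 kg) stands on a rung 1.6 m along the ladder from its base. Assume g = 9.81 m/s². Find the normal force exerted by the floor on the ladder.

ΣF_y = 0: N_floor = 32×9.81 + 59.8×9.81 = 900.56 N.

N_floor ≈ 901 N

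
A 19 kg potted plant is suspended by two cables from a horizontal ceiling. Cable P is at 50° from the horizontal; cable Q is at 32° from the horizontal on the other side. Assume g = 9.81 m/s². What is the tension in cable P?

Weight W = 19 × 9.81 = 186.4 N acts straight down.
Horizontal: T_P cos 50° = T_Q cos 32°  →  T_Q = 0.758 T_P.
Vertical: T_P sin 50° + T_Q sin 32° = 186.4.
Substituting the horizontal relation into the vertical equation gives 1.168 T_P = 186.4, so T_P = 159.6 N.

T_P ≈ 160 N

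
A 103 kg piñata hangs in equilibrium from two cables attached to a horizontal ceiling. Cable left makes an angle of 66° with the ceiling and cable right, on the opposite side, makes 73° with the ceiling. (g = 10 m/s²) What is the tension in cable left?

T_left ≈ 459 N

Weight W = 103 × 10 = 1030 N acts straight down.
Horizontal: T_left cos 66° = T_right cos 73°  →  T_right = 1.391 T_left.
Vertical: T_left sin 66° + T_right sin 73° = 1030.
Substituting the horizontal relation into the vertical equation gives 2.244 T_left = 1030, so T_left = 459 N.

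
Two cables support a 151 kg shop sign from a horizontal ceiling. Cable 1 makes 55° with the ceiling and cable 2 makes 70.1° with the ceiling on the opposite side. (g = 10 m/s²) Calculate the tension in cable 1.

T_1 ≈ 628 N

Weight W = 151 × 10 = 1510 N acts straight down.
Horizontal: T_1 cos 55° = T_2 cos 70.1°  →  T_2 = 1.685 T_1.
Vertical: T_1 sin 55° + T_2 sin 70.1° = 1510.
Substituting the horizontal relation into the vertical equation gives 2.404 T_1 = 1510, so T_1 = 628.2 N.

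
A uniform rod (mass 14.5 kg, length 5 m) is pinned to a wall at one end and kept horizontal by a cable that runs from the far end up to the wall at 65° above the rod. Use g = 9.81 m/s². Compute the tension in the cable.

T ≈ 78.5 N

Take torques about the hinge: T sin 65° · 5 = 14.5×9.81×2.5 = 355.61 N·m.
So T = 355.61 / (0.9063 × 5) = 78.475 N.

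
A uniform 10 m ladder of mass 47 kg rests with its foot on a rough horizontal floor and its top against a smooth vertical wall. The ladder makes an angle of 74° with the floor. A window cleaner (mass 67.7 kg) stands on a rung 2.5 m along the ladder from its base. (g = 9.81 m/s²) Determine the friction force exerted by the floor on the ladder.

Torques about the foot: N_wall · 10 sin 74° = 47×9.81×5 cos 74° + 67.7×9.81×2.5 cos 74° → N_wall = 113.71 N.
ΣF_x = 0: f_floor = N_wall = 113.71 N.

f ≈ 114 N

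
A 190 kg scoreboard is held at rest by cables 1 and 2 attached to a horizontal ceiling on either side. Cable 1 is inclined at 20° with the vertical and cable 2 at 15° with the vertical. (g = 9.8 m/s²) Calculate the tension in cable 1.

Angles from the horizontal: cable 1 is 90° − 20° = 70°, cable 2 is 90° − 15° = 75°.
Weight W = 190 × 9.8 = 1862 N acts straight down.
Horizontal: T_1 cos 70° = T_2 cos 75°  →  T_2 = 1.321 T_1.
Vertical: T_1 sin 70° + T_2 sin 75° = 1862.
Substituting the horizontal relation into the vertical equation gives 2.216 T_1 = 1862, so T_1 = 840.2 N.

T_1 ≈ 840 N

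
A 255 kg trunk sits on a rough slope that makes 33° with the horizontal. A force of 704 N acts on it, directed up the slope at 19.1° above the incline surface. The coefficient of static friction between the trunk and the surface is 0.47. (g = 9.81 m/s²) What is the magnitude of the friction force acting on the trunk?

Axes along / perpendicular to the incline. W sin 33° = 1362 N down-slope; W cos 33° = 2098 N into the surface.
Perpendicular: N = W cos 33° − P sin 19.1° = 2098 − 230.4 = 1868 N.
Along incline: P cos 19.1° + f = W sin 33° (friction acts up-slope) → f = 1362 − 665.2 = 697.2 N.
|f| = 697.2 N ≤ μN = 877.8 N, so the trunk is indeed static.

f ≈ 697 N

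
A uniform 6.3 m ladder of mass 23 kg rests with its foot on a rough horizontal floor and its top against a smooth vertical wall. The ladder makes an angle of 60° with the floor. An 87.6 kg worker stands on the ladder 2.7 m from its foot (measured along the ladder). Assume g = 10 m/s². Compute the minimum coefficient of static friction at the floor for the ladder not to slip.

μ_min ≈ 0.256

ΣF_y = 0: N_floor = 23×10 + 87.6×10 = 1106 N.
Torques about the foot: N_wall · 6.3 sin 60° = 23×10×3.15 cos 60° + 87.6×10×2.7 cos 60° → N_wall = 283.15 N.
ΣF_x = 0: f_floor = N_wall = 283.15 N.
μ_min = f_floor / N_floor = 283.15 / 1106 = 0.256.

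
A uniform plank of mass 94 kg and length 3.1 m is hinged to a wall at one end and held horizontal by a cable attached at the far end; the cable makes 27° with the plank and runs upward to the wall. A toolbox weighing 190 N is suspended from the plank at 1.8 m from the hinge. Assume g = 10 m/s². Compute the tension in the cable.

T ≈ 1280 N

Take torques about the hinge: T sin 27° · 3.1 = 94×10×1.55 + 190×1.8 = 1799 N·m.
So T = 1799 / (0.4540 × 3.1) = 1278.3 N.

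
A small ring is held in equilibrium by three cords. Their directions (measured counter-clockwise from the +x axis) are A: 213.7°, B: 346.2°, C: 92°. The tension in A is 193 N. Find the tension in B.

Resolve: ΣF_x = 193 cos 213.7° + T_B cos 346.2° + T_C cos 92° = 0.
        ΣF_y = 193 sin 213.7° + T_B sin 346.2° + T_C sin 92° = 0.
The known terms sum to (-160.6, -107.1) N, so 0.9711 T_B − 0.0349 T_C = 160.6 and -0.2385 T_B + 0.9994 T_C = 107.1.
Solving simultaneously: T_B = 170.7 N, T_C = 147.9 N.

T_B ≈ 171 N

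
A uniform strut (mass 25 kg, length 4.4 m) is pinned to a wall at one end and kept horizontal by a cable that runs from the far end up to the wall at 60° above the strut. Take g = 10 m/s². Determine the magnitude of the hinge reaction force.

|H| ≈ 144 N

Take torques about the hinge: T sin 60° · 4.4 = 25×10×2.2 = 550 N·m.
So T = 550 / (0.8660 × 4.4) = 144.34 N.
ΣF_x = 0: H_x = T cos 60° = 72.169 N.
ΣF_y = 0: H_y = (25×10) − T sin 60° = 250 − 125 = 125 N.
|H| = √(H_x² + H_y²) = √((72.169)² + (125)²) = 144.34 N.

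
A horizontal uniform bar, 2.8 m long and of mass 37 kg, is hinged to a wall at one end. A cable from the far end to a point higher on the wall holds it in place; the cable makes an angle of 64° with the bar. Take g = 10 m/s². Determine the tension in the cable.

T ≈ 206 N

Take torques about the hinge: T sin 64° · 2.8 = 37×10×1.4 = 518 N·m.
So T = 518 / (0.8988 × 2.8) = 205.83 N.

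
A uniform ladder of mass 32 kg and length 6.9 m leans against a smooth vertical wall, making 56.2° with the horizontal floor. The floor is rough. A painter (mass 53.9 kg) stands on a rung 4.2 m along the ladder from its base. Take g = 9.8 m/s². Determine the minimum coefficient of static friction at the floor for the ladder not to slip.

μ_min ≈ 0.380

ΣF_y = 0: N_floor = 32×9.8 + 53.9×9.8 = 841.82 N.
Torques about the foot: N_wall · 6.9 sin 56.2° = 32×9.8×3.45 cos 56.2° + 53.9×9.8×4.2 cos 56.2° → N_wall = 320.21 N.
ΣF_x = 0: f_floor = N_wall = 320.21 N.
μ_min = f_floor / N_floor = 320.21 / 841.82 = 0.3804.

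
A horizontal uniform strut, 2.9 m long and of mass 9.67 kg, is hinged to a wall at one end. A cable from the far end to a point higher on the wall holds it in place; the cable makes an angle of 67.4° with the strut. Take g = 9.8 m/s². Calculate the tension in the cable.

T ≈ 51.3 N

Take torques about the hinge: T sin 67.4° · 2.9 = 9.67×9.8×1.45 = 137.41 N·m.
So T = 137.41 / (0.9232 × 2.9) = 51.324 N.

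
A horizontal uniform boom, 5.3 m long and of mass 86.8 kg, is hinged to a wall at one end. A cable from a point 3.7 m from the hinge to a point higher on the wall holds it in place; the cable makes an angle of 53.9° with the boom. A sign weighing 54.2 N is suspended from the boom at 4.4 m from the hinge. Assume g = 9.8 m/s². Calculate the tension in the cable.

T ≈ 834 N

Take torques about the hinge: T sin 53.9° · 3.7 = 86.8×9.8×2.65 + 54.2×4.4 = 2492.7 N·m.
So T = 2492.7 / (0.8080 × 3.7) = 833.79 N.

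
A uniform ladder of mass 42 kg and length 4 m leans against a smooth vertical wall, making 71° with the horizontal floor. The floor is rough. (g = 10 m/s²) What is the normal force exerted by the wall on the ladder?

N_wall ≈ 72.3 N

Torques about the foot: N_wall · 4 sin 71° = 42×10×2 cos 71° → N_wall = 72.309 N.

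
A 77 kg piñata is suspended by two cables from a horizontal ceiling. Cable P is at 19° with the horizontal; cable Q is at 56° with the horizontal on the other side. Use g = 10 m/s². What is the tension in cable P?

Weight W = 77 × 10 = 770 N acts straight down.
Horizontal: T_P cos 19° = T_Q cos 56°  →  T_Q = 1.691 T_P.
Vertical: T_P sin 19° + T_Q sin 56° = 770.
Substituting the horizontal relation into the vertical equation gives 1.727 T_P = 770, so T_P = 445.8 N.

T_P ≈ 446 N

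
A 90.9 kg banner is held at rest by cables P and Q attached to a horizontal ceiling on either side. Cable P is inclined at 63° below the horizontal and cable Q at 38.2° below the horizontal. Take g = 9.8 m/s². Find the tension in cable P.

Weight W = 90.9 × 9.8 = 890.8 N acts straight down.
Horizontal: T_P cos 63° = T_Q cos 38.2°  →  T_Q = 0.5777 T_P.
Vertical: T_P sin 63° + T_Q sin 38.2° = 890.8.
Substituting the horizontal relation into the vertical equation gives 1.248 T_P = 890.8, so T_P = 713.6 N.

T_P ≈ 714 N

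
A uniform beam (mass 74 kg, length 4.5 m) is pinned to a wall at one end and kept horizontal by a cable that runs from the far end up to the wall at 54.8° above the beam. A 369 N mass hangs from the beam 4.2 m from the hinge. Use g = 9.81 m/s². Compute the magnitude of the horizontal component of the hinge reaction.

Take torques about the hinge: T sin 54.8° · 4.5 = 74×9.81×2.25 + 369×4.2 = 3183.2 N·m.
So T = 3183.2 / (0.8171 × 4.5) = 865.66 N.
ΣF_x = 0: H_x = T cos 54.8° = 498.99 N.

H_x ≈ 499 N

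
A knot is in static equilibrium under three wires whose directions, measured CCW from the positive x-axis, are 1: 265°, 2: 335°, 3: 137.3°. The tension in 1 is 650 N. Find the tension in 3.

T_3 ≈ 2010 N

Resolve: ΣF_x = 650 cos 265° + T_2 cos 335° + T_3 cos 137.3° = 0.
        ΣF_y = 650 sin 265° + T_2 sin 335° + T_3 sin 137.3° = 0.
The known terms sum to (-56.65, -647.5) N, so 0.9063 T_2 − 0.7349 T_3 = 56.65 and -0.4226 T_2 + 0.6782 T_3 = 647.5.
Solving simultaneously: T_2 = 1692 N, T_3 = 2009 N.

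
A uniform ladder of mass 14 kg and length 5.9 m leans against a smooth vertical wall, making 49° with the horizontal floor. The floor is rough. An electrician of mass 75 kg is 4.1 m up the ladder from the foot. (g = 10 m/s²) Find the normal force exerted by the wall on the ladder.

Torques about the foot: N_wall · 5.9 sin 49° = 14×10×2.95 cos 49° + 75×10×4.1 cos 49° → N_wall = 513.91 N.

N_wall ≈ 514 N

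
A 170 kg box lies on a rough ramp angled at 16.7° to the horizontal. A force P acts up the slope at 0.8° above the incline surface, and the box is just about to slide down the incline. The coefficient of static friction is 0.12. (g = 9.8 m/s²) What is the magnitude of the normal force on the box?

N ≈ 1590 N

On the verge of sliding down the incline, friction equals μN and acts up the slope.
Perpendicular: N + P sin 0.8° = W cos 16.7° = 1596 N.
Along incline: P cos 0.8° + μN = W sin 16.7° with W sin 16.7° = 478.7 N.
Solving the pair for P and N: P = 287.8 N, N = 1592 N (and f = μN = 191 N).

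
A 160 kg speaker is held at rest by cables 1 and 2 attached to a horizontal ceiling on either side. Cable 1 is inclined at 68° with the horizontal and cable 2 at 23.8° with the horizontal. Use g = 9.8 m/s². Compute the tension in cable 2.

Weight W = 160 × 9.8 = 1568 N acts straight down.
Horizontal: T_1 cos 68° = T_2 cos 23.8°  →  T_1 = 2.442 T_2.
Vertical: T_1 sin 68° + T_2 sin 23.8° = 1568.
Substituting the horizontal relation into the vertical equation gives 2.668 T_2 = 1568, so T_2 = 587.7 N.

T_2 ≈ 588 N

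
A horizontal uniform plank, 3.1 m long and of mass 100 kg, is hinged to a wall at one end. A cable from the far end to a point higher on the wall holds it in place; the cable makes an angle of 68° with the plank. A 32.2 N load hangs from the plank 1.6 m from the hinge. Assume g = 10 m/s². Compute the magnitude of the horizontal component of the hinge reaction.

H_x ≈ 209 N

Take torques about the hinge: T sin 68° · 3.1 = 100×10×1.55 + 32.2×1.6 = 1601.5 N·m.
So T = 1601.5 / (0.9272 × 3.1) = 557.19 N.
ΣF_x = 0: H_x = T cos 68° = 208.73 N.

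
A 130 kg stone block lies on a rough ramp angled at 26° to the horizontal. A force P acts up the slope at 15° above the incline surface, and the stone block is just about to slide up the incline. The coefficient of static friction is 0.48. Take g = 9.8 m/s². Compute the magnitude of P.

P ≈ 1020 N

On the verge of sliding up the incline, friction equals μN and acts down the slope.
Perpendicular: N + P sin 15° = W cos 26° = 1145 N.
Along incline: P cos 15° = W sin 26° + μN  with W sin 26° = 558.5 N.
Solving the pair for P and N: P = 1016 N, N = 882 N (and f = μN = 423.4 N).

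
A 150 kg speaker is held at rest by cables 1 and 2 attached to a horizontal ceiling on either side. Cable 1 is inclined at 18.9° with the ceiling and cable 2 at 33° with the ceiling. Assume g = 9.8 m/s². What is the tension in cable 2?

Weight W = 150 × 9.8 = 1470 N acts straight down.
Horizontal: T_1 cos 18.9° = T_2 cos 33°  →  T_1 = 0.8865 T_2.
Vertical: T_1 sin 18.9° + T_2 sin 33° = 1470.
Substituting the horizontal relation into the vertical equation gives 0.8318 T_2 = 1470, so T_2 = 1767 N.

T_2 ≈ 1770 N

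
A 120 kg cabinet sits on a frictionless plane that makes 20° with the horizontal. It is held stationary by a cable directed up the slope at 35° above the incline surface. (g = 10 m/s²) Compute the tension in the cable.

T ≈ 501 N

Take axes along and perpendicular to the incline. Weight components: W sin 20° = 410.4 N down-slope, W cos 20° = 1128 N into the surface.
Along incline: T cos 35° = W sin 20° → T = 501 N.
Perpendicular: N = W cos 20° − T sin 35° = 840.2 N.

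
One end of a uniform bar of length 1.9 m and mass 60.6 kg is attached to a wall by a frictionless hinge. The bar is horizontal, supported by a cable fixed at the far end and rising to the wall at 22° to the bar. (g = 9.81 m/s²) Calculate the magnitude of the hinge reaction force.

Take torques about the hinge: T sin 22° · 1.9 = 60.6×9.81×0.95 = 564.76 N·m.
So T = 564.76 / (0.3746 × 1.9) = 793.48 N.
ΣF_x = 0: H_x = T cos 22° = 735.7 N.
ΣF_y = 0: H_y = (60.6×9.81) − T sin 22° = 594.49 − 297.24 = 297.24 N.
|H| = √(H_x² + H_y²) = √((735.7)² + (297.24)²) = 793.48 N.

|H| ≈ 793 N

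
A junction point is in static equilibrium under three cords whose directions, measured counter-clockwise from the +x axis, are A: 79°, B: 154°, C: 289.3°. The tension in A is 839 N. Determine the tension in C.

T_C ≈ 1150 N

Resolve: ΣF_x = 839 cos 79° + T_B cos 154° + T_C cos 289.3° = 0.
        ΣF_y = 839 sin 79° + T_B sin 154° + T_C sin 289.3° = 0.
The known terms sum to (160.1, 823.6) N, so -0.8988 T_B + 0.3305 T_C = -160.1 and 0.4384 T_B − 0.9438 T_C = -823.6.
Solving simultaneously: T_B = 601.8 N, T_C = 1152 N.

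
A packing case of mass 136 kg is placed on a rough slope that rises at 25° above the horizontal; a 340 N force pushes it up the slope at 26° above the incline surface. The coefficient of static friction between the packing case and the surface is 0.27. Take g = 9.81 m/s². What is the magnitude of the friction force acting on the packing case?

Axes along / perpendicular to the incline. W sin 25° = 563.8 N down-slope; W cos 25° = 1209 N into the surface.
Perpendicular: N = W cos 25° − P sin 26° = 1209 − 149 = 1060 N.
Along incline: P cos 26° + f = W sin 25° (friction acts up-slope) → f = 563.8 − 305.6 = 258.3 N.
|f| = 258.3 N ≤ μN = 286.2 N, so the packing case is indeed static.

f ≈ 258 N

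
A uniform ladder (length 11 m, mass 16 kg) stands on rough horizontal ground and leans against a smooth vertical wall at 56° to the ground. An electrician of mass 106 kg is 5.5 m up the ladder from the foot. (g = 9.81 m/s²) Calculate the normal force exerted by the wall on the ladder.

Torques about the foot: N_wall · 11 sin 56° = 16×9.81×5.5 cos 56° + 106×9.81×5.5 cos 56° → N_wall = 403.63 N.

N_wall ≈ 404 N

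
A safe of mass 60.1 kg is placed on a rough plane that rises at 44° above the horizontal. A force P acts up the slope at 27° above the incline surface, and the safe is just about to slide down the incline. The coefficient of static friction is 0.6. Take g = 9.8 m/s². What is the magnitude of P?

On the verge of sliding down the incline, friction equals μN and acts up the slope.
Perpendicular: N + P sin 27° = W cos 44° = 423.7 N.
Along incline: P cos 27° + μN = W sin 44° with W sin 44° = 409.1 N.
Solving the pair for P and N: P = 250.5 N, N = 310 N (and f = μN = 186 N).

P ≈ 250 N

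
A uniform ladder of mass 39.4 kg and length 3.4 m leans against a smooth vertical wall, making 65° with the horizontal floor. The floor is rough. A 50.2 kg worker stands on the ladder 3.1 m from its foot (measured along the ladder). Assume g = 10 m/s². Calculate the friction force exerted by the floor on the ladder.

Torques about the foot: N_wall · 3.4 sin 65° = 39.4×10×1.7 cos 65° + 50.2×10×3.1 cos 65° → N_wall = 305.29 N.
ΣF_x = 0: f_floor = N_wall = 305.29 N.

f ≈ 305 N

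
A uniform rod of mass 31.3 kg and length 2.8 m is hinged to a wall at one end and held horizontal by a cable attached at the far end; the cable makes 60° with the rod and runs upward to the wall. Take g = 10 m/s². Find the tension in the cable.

Take torques about the hinge: T sin 60° · 2.8 = 31.3×10×1.4 = 438.2 N·m.
So T = 438.2 / (0.8660 × 2.8) = 180.71 N.

T ≈ 181 N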